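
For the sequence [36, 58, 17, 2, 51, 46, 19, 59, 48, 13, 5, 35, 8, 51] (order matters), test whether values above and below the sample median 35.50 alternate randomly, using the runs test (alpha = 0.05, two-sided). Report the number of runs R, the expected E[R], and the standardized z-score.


Step 1: Compute median = 35.50; label A = above, B = below.
Labels in order: AABBAABAABBBBA  (n_A = 7, n_B = 7)
Step 2: Count runs R = 7.
Step 3: Under H0 (random ordering), E[R] = 2*n_A*n_B/(n_A+n_B) + 1 = 2*7*7/14 + 1 = 8.0000.
        Var[R] = 2*n_A*n_B*(2*n_A*n_B - n_A - n_B) / ((n_A+n_B)^2 * (n_A+n_B-1)) = 8232/2548 = 3.2308.
        SD[R] = 1.7974.
Step 4: Continuity-corrected z = (R + 0.5 - E[R]) / SD[R] = (7 + 0.5 - 8.0000) / 1.7974 = -0.2782.
Step 5: Two-sided p-value via normal approximation = 2*(1 - Phi(|z|)) = 0.780879.
Step 6: alpha = 0.05. fail to reject H0.

R = 7, z = -0.2782, p = 0.780879, fail to reject H0.


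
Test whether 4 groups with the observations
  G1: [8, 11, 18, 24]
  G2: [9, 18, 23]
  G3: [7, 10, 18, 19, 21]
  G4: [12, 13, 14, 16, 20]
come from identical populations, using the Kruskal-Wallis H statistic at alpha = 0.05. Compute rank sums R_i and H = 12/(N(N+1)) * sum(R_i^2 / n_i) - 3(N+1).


Step 1: Combine all N = 17 observations and assign midranks.
sorted (value, group, rank): (7,G3,1), (8,G1,2), (9,G2,3), (10,G3,4), (11,G1,5), (12,G4,6), (13,G4,7), (14,G4,8), (16,G4,9), (18,G1,11), (18,G2,11), (18,G3,11), (19,G3,13), (20,G4,14), (21,G3,15), (23,G2,16), (24,G1,17)
Step 2: Sum ranks within each group.
R_1 = 35 (n_1 = 4)
R_2 = 30 (n_2 = 3)
R_3 = 44 (n_3 = 5)
R_4 = 44 (n_4 = 5)
Step 3: H = 12/(N(N+1)) * sum(R_i^2/n_i) - 3(N+1)
     = 12/(17*18) * (35^2/4 + 30^2/3 + 44^2/5 + 44^2/5) - 3*18
     = 0.039216 * 1380.65 - 54
     = 0.143137.
Step 4: Ties present; correction factor C = 1 - 24/(17^3 - 17) = 0.995098. Corrected H = 0.143137 / 0.995098 = 0.143842.
Step 5: Under H0, H ~ chi^2(3); p-value = 0.986101.
Step 6: alpha = 0.05. fail to reject H0.

H = 0.1438, df = 3, p = 0.986101, fail to reject H0.


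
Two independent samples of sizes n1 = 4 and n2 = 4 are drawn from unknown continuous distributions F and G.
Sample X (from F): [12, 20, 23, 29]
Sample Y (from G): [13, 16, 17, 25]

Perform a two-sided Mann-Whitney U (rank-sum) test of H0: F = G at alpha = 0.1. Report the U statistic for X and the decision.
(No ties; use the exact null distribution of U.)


Step 1: Combine and sort all 8 observations; assign midranks.
sorted (value, group): (12,X), (13,Y), (16,Y), (17,Y), (20,X), (23,X), (25,Y), (29,X)
ranks: 12->1, 13->2, 16->3, 17->4, 20->5, 23->6, 25->7, 29->8
Step 2: Rank sum for X: R1 = 1 + 5 + 6 + 8 = 20.
Step 3: U_X = R1 - n1(n1+1)/2 = 20 - 4*5/2 = 20 - 10 = 10.
       U_Y = n1*n2 - U_X = 16 - 10 = 6.
Step 4: No ties, so the exact null distribution of U (based on enumerating the C(8,4) = 70 equally likely rank assignments) gives the two-sided p-value.
Step 5: p-value = 0.685714; compare to alpha = 0.1. fail to reject H0.

U_X = 10, p = 0.685714, fail to reject H0 at alpha = 0.1.


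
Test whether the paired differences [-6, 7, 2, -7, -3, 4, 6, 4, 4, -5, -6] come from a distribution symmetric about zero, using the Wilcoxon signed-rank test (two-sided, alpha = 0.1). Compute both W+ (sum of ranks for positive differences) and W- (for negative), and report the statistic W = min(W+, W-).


Step 1: Drop any zero differences (none here) and take |d_i|.
|d| = [6, 7, 2, 7, 3, 4, 6, 4, 4, 5, 6]
Step 2: Midrank |d_i| (ties get averaged ranks).
ranks: |6|->8, |7|->10.5, |2|->1, |7|->10.5, |3|->2, |4|->4, |6|->8, |4|->4, |4|->4, |5|->6, |6|->8
Step 3: Attach original signs; sum ranks with positive sign and with negative sign.
W+ = 10.5 + 1 + 4 + 8 + 4 + 4 = 31.5
W- = 8 + 10.5 + 2 + 6 + 8 = 34.5
(Check: W+ + W- = 66 should equal n(n+1)/2 = 66.)
Step 4: Test statistic W = min(W+, W-) = 31.5.
Step 5: Ties in |d|, so use the tie-corrected normal approximation.
        E[W] = n(n+1)/4 = 11*12/4 = 33.
        Tie groups: |d|=4 (t=3), |d|=6 (t=3), |d|=7 (t=2); sum(t^3 - t) = 54.
        Var[W] = n(n+1)(2n+1)/24 - sum(t^3-t)/48 = 3036/24 - 54/48 = 125.375.
        z = (W - E[W]) / sqrt(Var[W]) = (31.5 - 33) / 11.1971 = -0.1340.
        Two-sided p = 2*Phi(z) = 0.893432.
Step 6: alpha = 0.1. fail to reject H0.

W+ = 31.5, W- = 34.5, W = min = 31.5, p = 0.893432, fail to reject H0.


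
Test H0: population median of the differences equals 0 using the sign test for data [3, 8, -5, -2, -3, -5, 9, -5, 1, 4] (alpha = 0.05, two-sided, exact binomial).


Step 1: Discard zero differences. Original n = 10; n_eff = number of nonzero differences = 10.
Nonzero differences (with sign): +3, +8, -5, -2, -3, -5, +9, -5, +1, +4
Step 2: Count signs: positive = 5, negative = 5.
Step 3: Under H0: P(positive) = 0.5, so the number of positives S ~ Bin(10, 0.5).
Step 4: Two-sided exact p-value = sum of Bin(10,0.5) probabilities at or below the observed probability = 1.000000.
Step 5: alpha = 0.05. fail to reject H0.

n_eff = 10, pos = 5, neg = 5, p = 1.000000, fail to reject H0.


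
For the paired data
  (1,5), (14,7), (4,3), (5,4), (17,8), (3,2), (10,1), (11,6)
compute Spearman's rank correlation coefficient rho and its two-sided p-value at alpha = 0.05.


Step 1: Rank x and y separately (midranks; no ties here).
rank(x): 1->1, 14->7, 4->3, 5->4, 17->8, 3->2, 10->5, 11->6
rank(y): 5->5, 7->7, 3->3, 4->4, 8->8, 2->2, 1->1, 6->6
Step 2: d_i = R_x(i) - R_y(i); compute d_i^2.
  (1-5)^2=16, (7-7)^2=0, (3-3)^2=0, (4-4)^2=0, (8-8)^2=0, (2-2)^2=0, (5-1)^2=16, (6-6)^2=0
sum(d^2) = 32.
Step 3: rho = 1 - 6*32 / (8*(8^2 - 1)) = 1 - 192/504 = 0.619048.
Step 4: Under H0, t = rho * sqrt((n-2)/(1-rho^2)) = 1.9308 ~ t(6).
Step 5: Two-sided p-value from the t-distribution with 6 df = 0.101733.
Step 6: alpha = 0.05. fail to reject H0.

rho = 0.6190, p = 0.101733, fail to reject H0 at alpha = 0.05.


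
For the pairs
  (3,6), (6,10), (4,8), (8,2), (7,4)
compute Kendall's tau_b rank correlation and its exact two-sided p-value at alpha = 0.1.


Step 1: Enumerate the 10 unordered pairs (i,j) with i<j and classify each by sign(x_j-x_i) * sign(y_j-y_i).
  (1,2):dx=+3,dy=+4->C; (1,3):dx=+1,dy=+2->C; (1,4):dx=+5,dy=-4->D; (1,5):dx=+4,dy=-2->D
  (2,3):dx=-2,dy=-2->C; (2,4):dx=+2,dy=-8->D; (2,5):dx=+1,dy=-6->D; (3,4):dx=+4,dy=-6->D
  (3,5):dx=+3,dy=-4->D; (4,5):dx=-1,dy=+2->D
Step 2: C = 3, D = 7, total pairs = 10.
Step 3: tau = (C - D)/(n(n-1)/2) = (3 - 7)/10 = -0.400000.
Step 4: Exact two-sided p-value (enumerate n! = 120 permutations of y under H0): p = 0.483333.
Step 5: alpha = 0.1. fail to reject H0.

tau_b = -0.4000 (C=3, D=7), p = 0.483333, fail to reject H0.


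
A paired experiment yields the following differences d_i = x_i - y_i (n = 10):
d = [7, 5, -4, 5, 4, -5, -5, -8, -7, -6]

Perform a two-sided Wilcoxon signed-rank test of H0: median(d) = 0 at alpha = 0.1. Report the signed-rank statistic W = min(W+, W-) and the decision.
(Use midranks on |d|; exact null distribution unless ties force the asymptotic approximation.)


Step 1: Drop any zero differences (none here) and take |d_i|.
|d| = [7, 5, 4, 5, 4, 5, 5, 8, 7, 6]
Step 2: Midrank |d_i| (ties get averaged ranks).
ranks: |7|->8.5, |5|->4.5, |4|->1.5, |5|->4.5, |4|->1.5, |5|->4.5, |5|->4.5, |8|->10, |7|->8.5, |6|->7
Step 3: Attach original signs; sum ranks with positive sign and with negative sign.
W+ = 8.5 + 4.5 + 4.5 + 1.5 = 19
W- = 1.5 + 4.5 + 4.5 + 10 + 8.5 + 7 = 36
(Check: W+ + W- = 55 should equal n(n+1)/2 = 55.)
Step 4: Test statistic W = min(W+, W-) = 19.
Step 5: Ties in |d|, so use the tie-corrected normal approximation.
        E[W] = n(n+1)/4 = 10*11/4 = 27.5.
        Tie groups: |d|=4 (t=2), |d|=5 (t=4), |d|=7 (t=2); sum(t^3 - t) = 72.
        Var[W] = n(n+1)(2n+1)/24 - sum(t^3-t)/48 = 2310/24 - 72/48 = 94.75.
        z = (W - E[W]) / sqrt(Var[W]) = (19 - 27.5) / 9.7340 = -0.8732.
        Two-sided p = 2*Phi(z) = 0.382537.
Step 6: alpha = 0.1. fail to reject H0.

W+ = 19, W- = 36, W = min = 19, p = 0.382537, fail to reject H0.


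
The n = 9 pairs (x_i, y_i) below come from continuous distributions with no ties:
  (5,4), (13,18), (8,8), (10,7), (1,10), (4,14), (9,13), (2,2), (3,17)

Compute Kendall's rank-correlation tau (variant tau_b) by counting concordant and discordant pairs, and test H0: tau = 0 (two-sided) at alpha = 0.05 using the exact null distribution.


Step 1: Enumerate the 36 unordered pairs (i,j) with i<j and classify each by sign(x_j-x_i) * sign(y_j-y_i).
  (1,2):dx=+8,dy=+14->C; (1,3):dx=+3,dy=+4->C; (1,4):dx=+5,dy=+3->C; (1,5):dx=-4,dy=+6->D
  (1,6):dx=-1,dy=+10->D; (1,7):dx=+4,dy=+9->C; (1,8):dx=-3,dy=-2->C; (1,9):dx=-2,dy=+13->D
  (2,3):dx=-5,dy=-10->C; (2,4):dx=-3,dy=-11->C; (2,5):dx=-12,dy=-8->C; (2,6):dx=-9,dy=-4->C
  (2,7):dx=-4,dy=-5->C; (2,8):dx=-11,dy=-16->C; (2,9):dx=-10,dy=-1->C; (3,4):dx=+2,dy=-1->D
  (3,5):dx=-7,dy=+2->D; (3,6):dx=-4,dy=+6->D; (3,7):dx=+1,dy=+5->C; (3,8):dx=-6,dy=-6->C
  (3,9):dx=-5,dy=+9->D; (4,5):dx=-9,dy=+3->D; (4,6):dx=-6,dy=+7->D; (4,7):dx=-1,dy=+6->D
  (4,8):dx=-8,dy=-5->C; (4,9):dx=-7,dy=+10->D; (5,6):dx=+3,dy=+4->C; (5,7):dx=+8,dy=+3->C
  (5,8):dx=+1,dy=-8->D; (5,9):dx=+2,dy=+7->C; (6,7):dx=+5,dy=-1->D; (6,8):dx=-2,dy=-12->C
  (6,9):dx=-1,dy=+3->D; (7,8):dx=-7,dy=-11->C; (7,9):dx=-6,dy=+4->D; (8,9):dx=+1,dy=+15->C
Step 2: C = 21, D = 15, total pairs = 36.
Step 3: tau = (C - D)/(n(n-1)/2) = (21 - 15)/36 = 0.166667.
Step 4: Exact two-sided p-value (enumerate n! = 362880 permutations of y under H0): p = 0.612202.
Step 5: alpha = 0.05. fail to reject H0.

tau_b = 0.1667 (C=21, D=15), p = 0.612202, fail to reject H0.


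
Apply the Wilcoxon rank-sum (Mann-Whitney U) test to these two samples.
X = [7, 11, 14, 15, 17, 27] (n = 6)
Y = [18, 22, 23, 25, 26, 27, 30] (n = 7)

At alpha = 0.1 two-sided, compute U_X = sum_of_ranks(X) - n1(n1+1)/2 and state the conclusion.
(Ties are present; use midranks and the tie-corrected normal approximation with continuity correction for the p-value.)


Step 1: Combine and sort all 13 observations; assign midranks.
sorted (value, group): (7,X), (11,X), (14,X), (15,X), (17,X), (18,Y), (22,Y), (23,Y), (25,Y), (26,Y), (27,X), (27,Y), (30,Y)
ranks: 7->1, 11->2, 14->3, 15->4, 17->5, 18->6, 22->7, 23->8, 25->9, 26->10, 27->11.5, 27->11.5, 30->13
Step 2: Rank sum for X: R1 = 1 + 2 + 3 + 4 + 5 + 11.5 = 26.5.
Step 3: U_X = R1 - n1(n1+1)/2 = 26.5 - 6*7/2 = 26.5 - 21 = 5.5.
       U_Y = n1*n2 - U_X = 42 - 5.5 = 36.5.
Step 4: Ties are present, so use the tie-corrected normal approximation (with continuity correction) for the p-value.
Step 5: p-value = 0.031888; compare to alpha = 0.1. reject H0.

U_X = 5.5, p = 0.031888, reject H0 at alpha = 0.1.


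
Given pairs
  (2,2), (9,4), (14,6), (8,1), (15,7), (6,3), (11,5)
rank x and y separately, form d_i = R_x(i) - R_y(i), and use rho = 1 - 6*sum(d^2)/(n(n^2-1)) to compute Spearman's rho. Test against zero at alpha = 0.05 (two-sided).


Step 1: Rank x and y separately (midranks; no ties here).
rank(x): 2->1, 9->4, 14->6, 8->3, 15->7, 6->2, 11->5
rank(y): 2->2, 4->4, 6->6, 1->1, 7->7, 3->3, 5->5
Step 2: d_i = R_x(i) - R_y(i); compute d_i^2.
  (1-2)^2=1, (4-4)^2=0, (6-6)^2=0, (3-1)^2=4, (7-7)^2=0, (2-3)^2=1, (5-5)^2=0
sum(d^2) = 6.
Step 3: rho = 1 - 6*6 / (7*(7^2 - 1)) = 1 - 36/336 = 0.892857.
Step 4: Under H0, t = rho * sqrt((n-2)/(1-rho^2)) = 4.4333 ~ t(5).
Step 5: Two-sided p-value from the t-distribution with 5 df = 0.006807.
Step 6: alpha = 0.05. reject H0.

rho = 0.8929, p = 0.006807, reject H0 at alpha = 0.05.


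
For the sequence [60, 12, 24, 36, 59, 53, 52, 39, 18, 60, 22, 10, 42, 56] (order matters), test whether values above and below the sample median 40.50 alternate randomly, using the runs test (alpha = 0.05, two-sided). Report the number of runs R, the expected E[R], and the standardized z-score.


Step 1: Compute median = 40.50; label A = above, B = below.
Labels in order: ABBBAAABBABBAA  (n_A = 7, n_B = 7)
Step 2: Count runs R = 7.
Step 3: Under H0 (random ordering), E[R] = 2*n_A*n_B/(n_A+n_B) + 1 = 2*7*7/14 + 1 = 8.0000.
        Var[R] = 2*n_A*n_B*(2*n_A*n_B - n_A - n_B) / ((n_A+n_B)^2 * (n_A+n_B-1)) = 8232/2548 = 3.2308.
        SD[R] = 1.7974.
Step 4: Continuity-corrected z = (R + 0.5 - E[R]) / SD[R] = (7 + 0.5 - 8.0000) / 1.7974 = -0.2782.
Step 5: Two-sided p-value via normal approximation = 2*(1 - Phi(|z|)) = 0.780879.
Step 6: alpha = 0.05. fail to reject H0.

R = 7, z = -0.2782, p = 0.780879, fail to reject H0.


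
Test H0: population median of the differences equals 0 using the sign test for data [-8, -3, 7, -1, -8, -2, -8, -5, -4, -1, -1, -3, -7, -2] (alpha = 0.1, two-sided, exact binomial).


Step 1: Discard zero differences. Original n = 14; n_eff = number of nonzero differences = 14.
Nonzero differences (with sign): -8, -3, +7, -1, -8, -2, -8, -5, -4, -1, -1, -3, -7, -2
Step 2: Count signs: positive = 1, negative = 13.
Step 3: Under H0: P(positive) = 0.5, so the number of positives S ~ Bin(14, 0.5).
Step 4: Two-sided exact p-value = sum of Bin(14,0.5) probabilities at or below the observed probability = 0.001831.
Step 5: alpha = 0.1. reject H0.

n_eff = 14, pos = 1, neg = 13, p = 0.001831, reject H0.


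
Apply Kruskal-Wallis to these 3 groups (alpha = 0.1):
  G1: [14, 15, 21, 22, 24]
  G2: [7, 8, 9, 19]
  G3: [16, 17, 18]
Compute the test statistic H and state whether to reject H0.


Step 1: Combine all N = 12 observations and assign midranks.
sorted (value, group, rank): (7,G2,1), (8,G2,2), (9,G2,3), (14,G1,4), (15,G1,5), (16,G3,6), (17,G3,7), (18,G3,8), (19,G2,9), (21,G1,10), (22,G1,11), (24,G1,12)
Step 2: Sum ranks within each group.
R_1 = 42 (n_1 = 5)
R_2 = 15 (n_2 = 4)
R_3 = 21 (n_3 = 3)
Step 3: H = 12/(N(N+1)) * sum(R_i^2/n_i) - 3(N+1)
     = 12/(12*13) * (42^2/5 + 15^2/4 + 21^2/3) - 3*13
     = 0.076923 * 556.05 - 39
     = 3.773077.
Step 4: No ties, so H is used without correction.
Step 5: Under H0, H ~ chi^2(2); p-value = 0.151596.
Step 6: alpha = 0.1. fail to reject H0.

H = 3.7731, df = 2, p = 0.151596, fail to reject H0.


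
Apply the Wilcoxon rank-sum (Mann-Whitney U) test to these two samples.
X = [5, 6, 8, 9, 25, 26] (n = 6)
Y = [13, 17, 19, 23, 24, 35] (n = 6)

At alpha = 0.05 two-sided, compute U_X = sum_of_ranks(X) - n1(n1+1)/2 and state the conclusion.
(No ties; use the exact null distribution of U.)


Step 1: Combine and sort all 12 observations; assign midranks.
sorted (value, group): (5,X), (6,X), (8,X), (9,X), (13,Y), (17,Y), (19,Y), (23,Y), (24,Y), (25,X), (26,X), (35,Y)
ranks: 5->1, 6->2, 8->3, 9->4, 13->5, 17->6, 19->7, 23->8, 24->9, 25->10, 26->11, 35->12
Step 2: Rank sum for X: R1 = 1 + 2 + 3 + 4 + 10 + 11 = 31.
Step 3: U_X = R1 - n1(n1+1)/2 = 31 - 6*7/2 = 31 - 21 = 10.
       U_Y = n1*n2 - U_X = 36 - 10 = 26.
Step 4: No ties, so the exact null distribution of U (based on enumerating the C(12,6) = 924 equally likely rank assignments) gives the two-sided p-value.
Step 5: p-value = 0.240260; compare to alpha = 0.05. fail to reject H0.

U_X = 10, p = 0.240260, fail to reject H0 at alpha = 0.05.


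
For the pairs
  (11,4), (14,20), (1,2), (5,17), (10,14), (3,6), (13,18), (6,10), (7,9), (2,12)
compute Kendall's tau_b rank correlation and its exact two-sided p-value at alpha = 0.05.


Step 1: Enumerate the 45 unordered pairs (i,j) with i<j and classify each by sign(x_j-x_i) * sign(y_j-y_i).
  (1,2):dx=+3,dy=+16->C; (1,3):dx=-10,dy=-2->C; (1,4):dx=-6,dy=+13->D; (1,5):dx=-1,dy=+10->D
  (1,6):dx=-8,dy=+2->D; (1,7):dx=+2,dy=+14->C; (1,8):dx=-5,dy=+6->D; (1,9):dx=-4,dy=+5->D
  (1,10):dx=-9,dy=+8->D; (2,3):dx=-13,dy=-18->C; (2,4):dx=-9,dy=-3->C; (2,5):dx=-4,dy=-6->C
  (2,6):dx=-11,dy=-14->C; (2,7):dx=-1,dy=-2->C; (2,8):dx=-8,dy=-10->C; (2,9):dx=-7,dy=-11->C
  (2,10):dx=-12,dy=-8->C; (3,4):dx=+4,dy=+15->C; (3,5):dx=+9,dy=+12->C; (3,6):dx=+2,dy=+4->C
  (3,7):dx=+12,dy=+16->C; (3,8):dx=+5,dy=+8->C; (3,9):dx=+6,dy=+7->C; (3,10):dx=+1,dy=+10->C
  (4,5):dx=+5,dy=-3->D; (4,6):dx=-2,dy=-11->C; (4,7):dx=+8,dy=+1->C; (4,8):dx=+1,dy=-7->D
  (4,9):dx=+2,dy=-8->D; (4,10):dx=-3,dy=-5->C; (5,6):dx=-7,dy=-8->C; (5,7):dx=+3,dy=+4->C
  (5,8):dx=-4,dy=-4->C; (5,9):dx=-3,dy=-5->C; (5,10):dx=-8,dy=-2->C; (6,7):dx=+10,dy=+12->C
  (6,8):dx=+3,dy=+4->C; (6,9):dx=+4,dy=+3->C; (6,10):dx=-1,dy=+6->D; (7,8):dx=-7,dy=-8->C
  (7,9):dx=-6,dy=-9->C; (7,10):dx=-11,dy=-6->C; (8,9):dx=+1,dy=-1->D; (8,10):dx=-4,dy=+2->D
  (9,10):dx=-5,dy=+3->D
Step 2: C = 32, D = 13, total pairs = 45.
Step 3: tau = (C - D)/(n(n-1)/2) = (32 - 13)/45 = 0.422222.
Step 4: Exact two-sided p-value (enumerate n! = 3628800 permutations of y under H0): p = 0.108313.
Step 5: alpha = 0.05. fail to reject H0.

tau_b = 0.4222 (C=32, D=13), p = 0.108313, fail to reject H0.


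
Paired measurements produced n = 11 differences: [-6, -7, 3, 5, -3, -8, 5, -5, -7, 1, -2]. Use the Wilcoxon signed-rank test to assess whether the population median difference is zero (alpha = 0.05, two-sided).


Step 1: Drop any zero differences (none here) and take |d_i|.
|d| = [6, 7, 3, 5, 3, 8, 5, 5, 7, 1, 2]
Step 2: Midrank |d_i| (ties get averaged ranks).
ranks: |6|->8, |7|->9.5, |3|->3.5, |5|->6, |3|->3.5, |8|->11, |5|->6, |5|->6, |7|->9.5, |1|->1, |2|->2
Step 3: Attach original signs; sum ranks with positive sign and with negative sign.
W+ = 3.5 + 6 + 6 + 1 = 16.5
W- = 8 + 9.5 + 3.5 + 11 + 6 + 9.5 + 2 = 49.5
(Check: W+ + W- = 66 should equal n(n+1)/2 = 66.)
Step 4: Test statistic W = min(W+, W-) = 16.5.
Step 5: Ties in |d|, so use the tie-corrected normal approximation.
        E[W] = n(n+1)/4 = 11*12/4 = 33.
        Tie groups: |d|=3 (t=2), |d|=5 (t=3), |d|=7 (t=2); sum(t^3 - t) = 36.
        Var[W] = n(n+1)(2n+1)/24 - sum(t^3-t)/48 = 3036/24 - 36/48 = 125.75.
        z = (W - E[W]) / sqrt(Var[W]) = (16.5 - 33) / 11.2138 = -1.4714.
        Two-sided p = 2*Phi(z) = 0.141184.
Step 6: alpha = 0.05. fail to reject H0.

W+ = 16.5, W- = 49.5, W = min = 16.5, p = 0.141184, fail to reject H0.


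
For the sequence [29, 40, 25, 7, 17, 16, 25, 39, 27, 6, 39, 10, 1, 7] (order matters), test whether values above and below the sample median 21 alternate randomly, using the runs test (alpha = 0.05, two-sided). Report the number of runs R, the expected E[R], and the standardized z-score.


Step 1: Compute median = 21; label A = above, B = below.
Labels in order: AAABBBAAABABBB  (n_A = 7, n_B = 7)
Step 2: Count runs R = 6.
Step 3: Under H0 (random ordering), E[R] = 2*n_A*n_B/(n_A+n_B) + 1 = 2*7*7/14 + 1 = 8.0000.
        Var[R] = 2*n_A*n_B*(2*n_A*n_B - n_A - n_B) / ((n_A+n_B)^2 * (n_A+n_B-1)) = 8232/2548 = 3.2308.
        SD[R] = 1.7974.
Step 4: Continuity-corrected z = (R + 0.5 - E[R]) / SD[R] = (6 + 0.5 - 8.0000) / 1.7974 = -0.8345.
Step 5: Two-sided p-value via normal approximation = 2*(1 - Phi(|z|)) = 0.403986.
Step 6: alpha = 0.05. fail to reject H0.

R = 6, z = -0.8345, p = 0.403986, fail to reject H0.


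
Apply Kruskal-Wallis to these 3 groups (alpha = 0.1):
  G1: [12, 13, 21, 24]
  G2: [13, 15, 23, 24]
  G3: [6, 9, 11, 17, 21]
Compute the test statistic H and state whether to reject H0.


Step 1: Combine all N = 13 observations and assign midranks.
sorted (value, group, rank): (6,G3,1), (9,G3,2), (11,G3,3), (12,G1,4), (13,G1,5.5), (13,G2,5.5), (15,G2,7), (17,G3,8), (21,G1,9.5), (21,G3,9.5), (23,G2,11), (24,G1,12.5), (24,G2,12.5)
Step 2: Sum ranks within each group.
R_1 = 31.5 (n_1 = 4)
R_2 = 36 (n_2 = 4)
R_3 = 23.5 (n_3 = 5)
Step 3: H = 12/(N(N+1)) * sum(R_i^2/n_i) - 3(N+1)
     = 12/(13*14) * (31.5^2/4 + 36^2/4 + 23.5^2/5) - 3*14
     = 0.065934 * 682.513 - 42
     = 3.000824.
Step 4: Ties present; correction factor C = 1 - 18/(13^3 - 13) = 0.991758. Corrected H = 3.000824 / 0.991758 = 3.025762.
Step 5: Under H0, H ~ chi^2(2); p-value = 0.220274.
Step 6: alpha = 0.1. fail to reject H0.

H = 3.0258, df = 2, p = 0.220274, fail to reject H0.


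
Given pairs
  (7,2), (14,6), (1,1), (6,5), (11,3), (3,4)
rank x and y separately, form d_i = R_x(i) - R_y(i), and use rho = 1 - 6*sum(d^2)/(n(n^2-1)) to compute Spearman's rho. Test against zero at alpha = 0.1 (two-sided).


Step 1: Rank x and y separately (midranks; no ties here).
rank(x): 7->4, 14->6, 1->1, 6->3, 11->5, 3->2
rank(y): 2->2, 6->6, 1->1, 5->5, 3->3, 4->4
Step 2: d_i = R_x(i) - R_y(i); compute d_i^2.
  (4-2)^2=4, (6-6)^2=0, (1-1)^2=0, (3-5)^2=4, (5-3)^2=4, (2-4)^2=4
sum(d^2) = 16.
Step 3: rho = 1 - 6*16 / (6*(6^2 - 1)) = 1 - 96/210 = 0.542857.
Step 4: Under H0, t = rho * sqrt((n-2)/(1-rho^2)) = 1.2928 ~ t(4).
Step 5: Two-sided p-value from the t-distribution with 4 df = 0.265703.
Step 6: alpha = 0.1. fail to reject H0.

rho = 0.5429, p = 0.265703, fail to reject H0 at alpha = 0.1.


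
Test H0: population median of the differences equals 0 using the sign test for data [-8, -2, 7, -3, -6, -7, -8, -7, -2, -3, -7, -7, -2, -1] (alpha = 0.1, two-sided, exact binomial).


Step 1: Discard zero differences. Original n = 14; n_eff = number of nonzero differences = 14.
Nonzero differences (with sign): -8, -2, +7, -3, -6, -7, -8, -7, -2, -3, -7, -7, -2, -1
Step 2: Count signs: positive = 1, negative = 13.
Step 3: Under H0: P(positive) = 0.5, so the number of positives S ~ Bin(14, 0.5).
Step 4: Two-sided exact p-value = sum of Bin(14,0.5) probabilities at or below the observed probability = 0.001831.
Step 5: alpha = 0.1. reject H0.

n_eff = 14, pos = 1, neg = 13, p = 0.001831, reject H0.


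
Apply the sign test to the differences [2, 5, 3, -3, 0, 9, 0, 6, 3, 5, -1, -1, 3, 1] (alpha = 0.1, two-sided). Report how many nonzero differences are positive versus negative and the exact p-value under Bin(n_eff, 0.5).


Step 1: Discard zero differences. Original n = 14; n_eff = number of nonzero differences = 12.
Nonzero differences (with sign): +2, +5, +3, -3, +9, +6, +3, +5, -1, -1, +3, +1
Step 2: Count signs: positive = 9, negative = 3.
Step 3: Under H0: P(positive) = 0.5, so the number of positives S ~ Bin(12, 0.5).
Step 4: Two-sided exact p-value = sum of Bin(12,0.5) probabilities at or below the observed probability = 0.145996.
Step 5: alpha = 0.1. fail to reject H0.

n_eff = 12, pos = 9, neg = 3, p = 0.145996, fail to reject H0.


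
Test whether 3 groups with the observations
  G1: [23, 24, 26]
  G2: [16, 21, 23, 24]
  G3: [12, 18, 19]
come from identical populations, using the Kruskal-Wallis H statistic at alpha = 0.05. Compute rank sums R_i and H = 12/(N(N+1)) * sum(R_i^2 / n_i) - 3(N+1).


Step 1: Combine all N = 10 observations and assign midranks.
sorted (value, group, rank): (12,G3,1), (16,G2,2), (18,G3,3), (19,G3,4), (21,G2,5), (23,G1,6.5), (23,G2,6.5), (24,G1,8.5), (24,G2,8.5), (26,G1,10)
Step 2: Sum ranks within each group.
R_1 = 25 (n_1 = 3)
R_2 = 22 (n_2 = 4)
R_3 = 8 (n_3 = 3)
Step 3: H = 12/(N(N+1)) * sum(R_i^2/n_i) - 3(N+1)
     = 12/(10*11) * (25^2/3 + 22^2/4 + 8^2/3) - 3*11
     = 0.109091 * 350.667 - 33
     = 5.254545.
Step 4: Ties present; correction factor C = 1 - 12/(10^3 - 10) = 0.987879. Corrected H = 5.254545 / 0.987879 = 5.319018.
Step 5: Under H0, H ~ chi^2(2); p-value = 0.069983.
Step 6: alpha = 0.05. fail to reject H0.

H = 5.3190, df = 2, p = 0.069983, fail to reject H0.


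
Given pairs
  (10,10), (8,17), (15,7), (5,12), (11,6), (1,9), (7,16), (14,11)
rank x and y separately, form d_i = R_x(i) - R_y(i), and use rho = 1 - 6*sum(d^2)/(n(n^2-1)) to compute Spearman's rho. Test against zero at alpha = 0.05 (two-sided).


Step 1: Rank x and y separately (midranks; no ties here).
rank(x): 10->5, 8->4, 15->8, 5->2, 11->6, 1->1, 7->3, 14->7
rank(y): 10->4, 17->8, 7->2, 12->6, 6->1, 9->3, 16->7, 11->5
Step 2: d_i = R_x(i) - R_y(i); compute d_i^2.
  (5-4)^2=1, (4-8)^2=16, (8-2)^2=36, (2-6)^2=16, (6-1)^2=25, (1-3)^2=4, (3-7)^2=16, (7-5)^2=4
sum(d^2) = 118.
Step 3: rho = 1 - 6*118 / (8*(8^2 - 1)) = 1 - 708/504 = -0.404762.
Step 4: Under H0, t = rho * sqrt((n-2)/(1-rho^2)) = -1.0842 ~ t(6).
Step 5: Two-sided p-value from the t-distribution with 6 df = 0.319889.
Step 6: alpha = 0.05. fail to reject H0.

rho = -0.4048, p = 0.319889, fail to reject H0 at alpha = 0.05.


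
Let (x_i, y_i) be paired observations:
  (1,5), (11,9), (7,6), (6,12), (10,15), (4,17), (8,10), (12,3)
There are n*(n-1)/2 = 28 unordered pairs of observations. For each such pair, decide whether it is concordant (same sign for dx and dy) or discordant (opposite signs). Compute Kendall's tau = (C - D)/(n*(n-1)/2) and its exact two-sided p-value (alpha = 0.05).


Step 1: Enumerate the 28 unordered pairs (i,j) with i<j and classify each by sign(x_j-x_i) * sign(y_j-y_i).
  (1,2):dx=+10,dy=+4->C; (1,3):dx=+6,dy=+1->C; (1,4):dx=+5,dy=+7->C; (1,5):dx=+9,dy=+10->C
  (1,6):dx=+3,dy=+12->C; (1,7):dx=+7,dy=+5->C; (1,8):dx=+11,dy=-2->D; (2,3):dx=-4,dy=-3->C
  (2,4):dx=-5,dy=+3->D; (2,5):dx=-1,dy=+6->D; (2,6):dx=-7,dy=+8->D; (2,7):dx=-3,dy=+1->D
  (2,8):dx=+1,dy=-6->D; (3,4):dx=-1,dy=+6->D; (3,5):dx=+3,dy=+9->C; (3,6):dx=-3,dy=+11->D
  (3,7):dx=+1,dy=+4->C; (3,8):dx=+5,dy=-3->D; (4,5):dx=+4,dy=+3->C; (4,6):dx=-2,dy=+5->D
  (4,7):dx=+2,dy=-2->D; (4,8):dx=+6,dy=-9->D; (5,6):dx=-6,dy=+2->D; (5,7):dx=-2,dy=-5->C
  (5,8):dx=+2,dy=-12->D; (6,7):dx=+4,dy=-7->D; (6,8):dx=+8,dy=-14->D; (7,8):dx=+4,dy=-7->D
Step 2: C = 11, D = 17, total pairs = 28.
Step 3: tau = (C - D)/(n(n-1)/2) = (11 - 17)/28 = -0.214286.
Step 4: Exact two-sided p-value (enumerate n! = 40320 permutations of y under H0): p = 0.548413.
Step 5: alpha = 0.05. fail to reject H0.

tau_b = -0.2143 (C=11, D=17), p = 0.548413, fail to reject H0.


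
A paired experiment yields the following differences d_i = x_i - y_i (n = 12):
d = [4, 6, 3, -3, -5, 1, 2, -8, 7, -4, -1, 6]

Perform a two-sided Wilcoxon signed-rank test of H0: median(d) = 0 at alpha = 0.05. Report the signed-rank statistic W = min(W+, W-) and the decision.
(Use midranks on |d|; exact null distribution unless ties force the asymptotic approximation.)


Step 1: Drop any zero differences (none here) and take |d_i|.
|d| = [4, 6, 3, 3, 5, 1, 2, 8, 7, 4, 1, 6]
Step 2: Midrank |d_i| (ties get averaged ranks).
ranks: |4|->6.5, |6|->9.5, |3|->4.5, |3|->4.5, |5|->8, |1|->1.5, |2|->3, |8|->12, |7|->11, |4|->6.5, |1|->1.5, |6|->9.5
Step 3: Attach original signs; sum ranks with positive sign and with negative sign.
W+ = 6.5 + 9.5 + 4.5 + 1.5 + 3 + 11 + 9.5 = 45.5
W- = 4.5 + 8 + 12 + 6.5 + 1.5 = 32.5
(Check: W+ + W- = 78 should equal n(n+1)/2 = 78.)
Step 4: Test statistic W = min(W+, W-) = 32.5.
Step 5: Ties in |d|, so use the tie-corrected normal approximation.
        E[W] = n(n+1)/4 = 12*13/4 = 39.
        Tie groups: |d|=1 (t=2), |d|=3 (t=2), |d|=4 (t=2), |d|=6 (t=2); sum(t^3 - t) = 24.
        Var[W] = n(n+1)(2n+1)/24 - sum(t^3-t)/48 = 3900/24 - 24/48 = 162.
        z = (W - E[W]) / sqrt(Var[W]) = (32.5 - 39) / 12.7279 = -0.5107.
        Two-sided p = 2*Phi(z) = 0.609569.
Step 6: alpha = 0.05. fail to reject H0.

W+ = 45.5, W- = 32.5, W = min = 32.5, p = 0.609569, fail to reject H0.


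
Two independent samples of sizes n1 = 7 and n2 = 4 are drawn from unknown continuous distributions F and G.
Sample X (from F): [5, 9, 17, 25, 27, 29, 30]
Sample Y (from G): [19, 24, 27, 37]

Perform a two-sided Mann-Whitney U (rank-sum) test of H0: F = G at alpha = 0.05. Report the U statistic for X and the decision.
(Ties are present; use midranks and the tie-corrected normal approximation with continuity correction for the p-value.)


Step 1: Combine and sort all 11 observations; assign midranks.
sorted (value, group): (5,X), (9,X), (17,X), (19,Y), (24,Y), (25,X), (27,X), (27,Y), (29,X), (30,X), (37,Y)
ranks: 5->1, 9->2, 17->3, 19->4, 24->5, 25->6, 27->7.5, 27->7.5, 29->9, 30->10, 37->11
Step 2: Rank sum for X: R1 = 1 + 2 + 3 + 6 + 7.5 + 9 + 10 = 38.5.
Step 3: U_X = R1 - n1(n1+1)/2 = 38.5 - 7*8/2 = 38.5 - 28 = 10.5.
       U_Y = n1*n2 - U_X = 28 - 10.5 = 17.5.
Step 4: Ties are present, so use the tie-corrected normal approximation (with continuity correction) for the p-value.
Step 5: p-value = 0.569872; compare to alpha = 0.05. fail to reject H0.

U_X = 10.5, p = 0.569872, fail to reject H0 at alpha = 0.05.


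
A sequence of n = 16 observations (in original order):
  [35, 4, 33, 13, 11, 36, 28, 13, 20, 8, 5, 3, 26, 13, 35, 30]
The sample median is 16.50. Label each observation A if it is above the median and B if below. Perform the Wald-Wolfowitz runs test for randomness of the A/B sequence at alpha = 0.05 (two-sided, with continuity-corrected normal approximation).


Step 1: Compute median = 16.50; label A = above, B = below.
Labels in order: ABABBAABABBBABAA  (n_A = 8, n_B = 8)
Step 2: Count runs R = 11.
Step 3: Under H0 (random ordering), E[R] = 2*n_A*n_B/(n_A+n_B) + 1 = 2*8*8/16 + 1 = 9.0000.
        Var[R] = 2*n_A*n_B*(2*n_A*n_B - n_A - n_B) / ((n_A+n_B)^2 * (n_A+n_B-1)) = 14336/3840 = 3.7333.
        SD[R] = 1.9322.
Step 4: Continuity-corrected z = (R - 0.5 - E[R]) / SD[R] = (11 - 0.5 - 9.0000) / 1.9322 = 0.7763.
Step 5: Two-sided p-value via normal approximation = 2*(1 - Phi(|z|)) = 0.437558.
Step 6: alpha = 0.05. fail to reject H0.

R = 11, z = 0.7763, p = 0.437558, fail to reject H0.


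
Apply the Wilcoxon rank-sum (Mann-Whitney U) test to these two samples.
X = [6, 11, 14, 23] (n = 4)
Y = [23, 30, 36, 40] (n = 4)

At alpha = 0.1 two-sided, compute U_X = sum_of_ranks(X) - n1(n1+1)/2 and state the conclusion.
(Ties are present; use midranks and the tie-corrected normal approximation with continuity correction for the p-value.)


Step 1: Combine and sort all 8 observations; assign midranks.
sorted (value, group): (6,X), (11,X), (14,X), (23,X), (23,Y), (30,Y), (36,Y), (40,Y)
ranks: 6->1, 11->2, 14->3, 23->4.5, 23->4.5, 30->6, 36->7, 40->8
Step 2: Rank sum for X: R1 = 1 + 2 + 3 + 4.5 = 10.5.
Step 3: U_X = R1 - n1(n1+1)/2 = 10.5 - 4*5/2 = 10.5 - 10 = 0.5.
       U_Y = n1*n2 - U_X = 16 - 0.5 = 15.5.
Step 4: Ties are present, so use the tie-corrected normal approximation (with continuity correction) for the p-value.
Step 5: p-value = 0.042066; compare to alpha = 0.1. reject H0.

U_X = 0.5, p = 0.042066, reject H0 at alpha = 0.1.


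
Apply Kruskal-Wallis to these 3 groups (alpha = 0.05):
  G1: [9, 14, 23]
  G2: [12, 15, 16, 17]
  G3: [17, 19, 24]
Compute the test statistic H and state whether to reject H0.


Step 1: Combine all N = 10 observations and assign midranks.
sorted (value, group, rank): (9,G1,1), (12,G2,2), (14,G1,3), (15,G2,4), (16,G2,5), (17,G2,6.5), (17,G3,6.5), (19,G3,8), (23,G1,9), (24,G3,10)
Step 2: Sum ranks within each group.
R_1 = 13 (n_1 = 3)
R_2 = 17.5 (n_2 = 4)
R_3 = 24.5 (n_3 = 3)
Step 3: H = 12/(N(N+1)) * sum(R_i^2/n_i) - 3(N+1)
     = 12/(10*11) * (13^2/3 + 17.5^2/4 + 24.5^2/3) - 3*11
     = 0.109091 * 332.979 - 33
     = 3.325000.
Step 4: Ties present; correction factor C = 1 - 6/(10^3 - 10) = 0.993939. Corrected H = 3.325000 / 0.993939 = 3.345274.
Step 5: Under H0, H ~ chi^2(2); p-value = 0.187751.
Step 6: alpha = 0.05. fail to reject H0.

H = 3.3453, df = 2, p = 0.187751, fail to reject H0.


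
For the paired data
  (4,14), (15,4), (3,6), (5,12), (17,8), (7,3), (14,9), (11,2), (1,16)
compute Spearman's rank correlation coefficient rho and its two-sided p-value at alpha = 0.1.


Step 1: Rank x and y separately (midranks; no ties here).
rank(x): 4->3, 15->8, 3->2, 5->4, 17->9, 7->5, 14->7, 11->6, 1->1
rank(y): 14->8, 4->3, 6->4, 12->7, 8->5, 3->2, 9->6, 2->1, 16->9
Step 2: d_i = R_x(i) - R_y(i); compute d_i^2.
  (3-8)^2=25, (8-3)^2=25, (2-4)^2=4, (4-7)^2=9, (9-5)^2=16, (5-2)^2=9, (7-6)^2=1, (6-1)^2=25, (1-9)^2=64
sum(d^2) = 178.
Step 3: rho = 1 - 6*178 / (9*(9^2 - 1)) = 1 - 1068/720 = -0.483333.
Step 4: Under H0, t = rho * sqrt((n-2)/(1-rho^2)) = -1.4607 ~ t(7).
Step 5: Two-sided p-value from the t-distribution with 7 df = 0.187470.
Step 6: alpha = 0.1. fail to reject H0.

rho = -0.4833, p = 0.187470, fail to reject H0 at alpha = 0.1.


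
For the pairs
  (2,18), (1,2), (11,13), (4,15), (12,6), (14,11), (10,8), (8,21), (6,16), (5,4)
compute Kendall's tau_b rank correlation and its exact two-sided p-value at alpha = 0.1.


Step 1: Enumerate the 45 unordered pairs (i,j) with i<j and classify each by sign(x_j-x_i) * sign(y_j-y_i).
  (1,2):dx=-1,dy=-16->C; (1,3):dx=+9,dy=-5->D; (1,4):dx=+2,dy=-3->D; (1,5):dx=+10,dy=-12->D
  (1,6):dx=+12,dy=-7->D; (1,7):dx=+8,dy=-10->D; (1,8):dx=+6,dy=+3->C; (1,9):dx=+4,dy=-2->D
  (1,10):dx=+3,dy=-14->D; (2,3):dx=+10,dy=+11->C; (2,4):dx=+3,dy=+13->C; (2,5):dx=+11,dy=+4->C
  (2,6):dx=+13,dy=+9->C; (2,7):dx=+9,dy=+6->C; (2,8):dx=+7,dy=+19->C; (2,9):dx=+5,dy=+14->C
  (2,10):dx=+4,dy=+2->C; (3,4):dx=-7,dy=+2->D; (3,5):dx=+1,dy=-7->D; (3,6):dx=+3,dy=-2->D
  (3,7):dx=-1,dy=-5->C; (3,8):dx=-3,dy=+8->D; (3,9):dx=-5,dy=+3->D; (3,10):dx=-6,dy=-9->C
  (4,5):dx=+8,dy=-9->D; (4,6):dx=+10,dy=-4->D; (4,7):dx=+6,dy=-7->D; (4,8):dx=+4,dy=+6->C
  (4,9):dx=+2,dy=+1->C; (4,10):dx=+1,dy=-11->D; (5,6):dx=+2,dy=+5->C; (5,7):dx=-2,dy=+2->D
  (5,8):dx=-4,dy=+15->D; (5,9):dx=-6,dy=+10->D; (5,10):dx=-7,dy=-2->C; (6,7):dx=-4,dy=-3->C
  (6,8):dx=-6,dy=+10->D; (6,9):dx=-8,dy=+5->D; (6,10):dx=-9,dy=-7->C; (7,8):dx=-2,dy=+13->D
  (7,9):dx=-4,dy=+8->D; (7,10):dx=-5,dy=-4->C; (8,9):dx=-2,dy=-5->C; (8,10):dx=-3,dy=-17->C
  (9,10):dx=-1,dy=-12->C
Step 2: C = 22, D = 23, total pairs = 45.
Step 3: tau = (C - D)/(n(n-1)/2) = (22 - 23)/45 = -0.022222.
Step 4: Exact two-sided p-value (enumerate n! = 3628800 permutations of y under H0): p = 1.000000.
Step 5: alpha = 0.1. fail to reject H0.

tau_b = -0.0222 (C=22, D=23), p = 1.000000, fail to reject H0.


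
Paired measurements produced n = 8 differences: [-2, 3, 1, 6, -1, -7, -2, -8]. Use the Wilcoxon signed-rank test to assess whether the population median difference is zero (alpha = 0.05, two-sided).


Step 1: Drop any zero differences (none here) and take |d_i|.
|d| = [2, 3, 1, 6, 1, 7, 2, 8]
Step 2: Midrank |d_i| (ties get averaged ranks).
ranks: |2|->3.5, |3|->5, |1|->1.5, |6|->6, |1|->1.5, |7|->7, |2|->3.5, |8|->8
Step 3: Attach original signs; sum ranks with positive sign and with negative sign.
W+ = 5 + 1.5 + 6 = 12.5
W- = 3.5 + 1.5 + 7 + 3.5 + 8 = 23.5
(Check: W+ + W- = 36 should equal n(n+1)/2 = 36.)
Step 4: Test statistic W = min(W+, W-) = 12.5.
Step 5: Ties in |d|, so use the tie-corrected normal approximation.
        E[W] = n(n+1)/4 = 8*9/4 = 18.
        Tie groups: |d|=1 (t=2), |d|=2 (t=2); sum(t^3 - t) = 12.
        Var[W] = n(n+1)(2n+1)/24 - sum(t^3-t)/48 = 1224/24 - 12/48 = 50.75.
        z = (W - E[W]) / sqrt(Var[W]) = (12.5 - 18) / 7.1239 = -0.7720.
        Two-sided p = 2*Phi(z) = 0.440086.
Step 6: alpha = 0.05. fail to reject H0.

W+ = 12.5, W- = 23.5, W = min = 12.5, p = 0.440086, fail to reject H0.


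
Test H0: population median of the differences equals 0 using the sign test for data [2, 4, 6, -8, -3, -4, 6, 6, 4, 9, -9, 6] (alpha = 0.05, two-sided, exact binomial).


Step 1: Discard zero differences. Original n = 12; n_eff = number of nonzero differences = 12.
Nonzero differences (with sign): +2, +4, +6, -8, -3, -4, +6, +6, +4, +9, -9, +6
Step 2: Count signs: positive = 8, negative = 4.
Step 3: Under H0: P(positive) = 0.5, so the number of positives S ~ Bin(12, 0.5).
Step 4: Two-sided exact p-value = sum of Bin(12,0.5) probabilities at or below the observed probability = 0.387695.
Step 5: alpha = 0.05. fail to reject H0.

n_eff = 12, pos = 8, neg = 4, p = 0.387695, fail to reject H0.


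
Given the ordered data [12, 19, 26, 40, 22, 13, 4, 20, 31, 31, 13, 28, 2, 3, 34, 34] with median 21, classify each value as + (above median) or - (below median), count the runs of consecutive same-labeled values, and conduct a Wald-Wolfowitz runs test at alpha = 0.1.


Step 1: Compute median = 21; label A = above, B = below.
Labels in order: BBAAABBBAABABBAA  (n_A = 8, n_B = 8)
Step 2: Count runs R = 8.
Step 3: Under H0 (random ordering), E[R] = 2*n_A*n_B/(n_A+n_B) + 1 = 2*8*8/16 + 1 = 9.0000.
        Var[R] = 2*n_A*n_B*(2*n_A*n_B - n_A - n_B) / ((n_A+n_B)^2 * (n_A+n_B-1)) = 14336/3840 = 3.7333.
        SD[R] = 1.9322.
Step 4: Continuity-corrected z = (R + 0.5 - E[R]) / SD[R] = (8 + 0.5 - 9.0000) / 1.9322 = -0.2588.
Step 5: Two-sided p-value via normal approximation = 2*(1 - Phi(|z|)) = 0.795809.
Step 6: alpha = 0.1. fail to reject H0.

R = 8, z = -0.2588, p = 0.795809, fail to reject H0.


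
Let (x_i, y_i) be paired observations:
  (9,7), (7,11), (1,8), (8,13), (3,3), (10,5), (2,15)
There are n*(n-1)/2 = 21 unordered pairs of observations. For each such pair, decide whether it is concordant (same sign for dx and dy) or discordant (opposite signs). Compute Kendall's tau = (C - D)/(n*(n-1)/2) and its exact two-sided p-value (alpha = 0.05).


Step 1: Enumerate the 21 unordered pairs (i,j) with i<j and classify each by sign(x_j-x_i) * sign(y_j-y_i).
  (1,2):dx=-2,dy=+4->D; (1,3):dx=-8,dy=+1->D; (1,4):dx=-1,dy=+6->D; (1,5):dx=-6,dy=-4->C
  (1,6):dx=+1,dy=-2->D; (1,7):dx=-7,dy=+8->D; (2,3):dx=-6,dy=-3->C; (2,4):dx=+1,dy=+2->C
  (2,5):dx=-4,dy=-8->C; (2,6):dx=+3,dy=-6->D; (2,7):dx=-5,dy=+4->D; (3,4):dx=+7,dy=+5->C
  (3,5):dx=+2,dy=-5->D; (3,6):dx=+9,dy=-3->D; (3,7):dx=+1,dy=+7->C; (4,5):dx=-5,dy=-10->C
  (4,6):dx=+2,dy=-8->D; (4,7):dx=-6,dy=+2->D; (5,6):dx=+7,dy=+2->C; (5,7):dx=-1,dy=+12->D
  (6,7):dx=-8,dy=+10->D
Step 2: C = 8, D = 13, total pairs = 21.
Step 3: tau = (C - D)/(n(n-1)/2) = (8 - 13)/21 = -0.238095.
Step 4: Exact two-sided p-value (enumerate n! = 5040 permutations of y under H0): p = 0.561905.
Step 5: alpha = 0.05. fail to reject H0.

tau_b = -0.2381 (C=8, D=13), p = 0.561905, fail to reject H0.


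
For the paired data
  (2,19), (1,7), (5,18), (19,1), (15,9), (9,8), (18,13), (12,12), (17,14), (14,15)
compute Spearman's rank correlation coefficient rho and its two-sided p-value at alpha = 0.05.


Step 1: Rank x and y separately (midranks; no ties here).
rank(x): 2->2, 1->1, 5->3, 19->10, 15->7, 9->4, 18->9, 12->5, 17->8, 14->6
rank(y): 19->10, 7->2, 18->9, 1->1, 9->4, 8->3, 13->6, 12->5, 14->7, 15->8
Step 2: d_i = R_x(i) - R_y(i); compute d_i^2.
  (2-10)^2=64, (1-2)^2=1, (3-9)^2=36, (10-1)^2=81, (7-4)^2=9, (4-3)^2=1, (9-6)^2=9, (5-5)^2=0, (8-7)^2=1, (6-8)^2=4
sum(d^2) = 206.
Step 3: rho = 1 - 6*206 / (10*(10^2 - 1)) = 1 - 1236/990 = -0.248485.
Step 4: Under H0, t = rho * sqrt((n-2)/(1-rho^2)) = -0.7256 ~ t(8).
Step 5: Two-sided p-value from the t-distribution with 8 df = 0.488776.
Step 6: alpha = 0.05. fail to reject H0.

rho = -0.2485, p = 0.488776, fail to reject H0 at alpha = 0.05.


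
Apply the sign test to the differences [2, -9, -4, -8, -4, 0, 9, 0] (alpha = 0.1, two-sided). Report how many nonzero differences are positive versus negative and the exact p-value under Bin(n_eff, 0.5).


Step 1: Discard zero differences. Original n = 8; n_eff = number of nonzero differences = 6.
Nonzero differences (with sign): +2, -9, -4, -8, -4, +9
Step 2: Count signs: positive = 2, negative = 4.
Step 3: Under H0: P(positive) = 0.5, so the number of positives S ~ Bin(6, 0.5).
Step 4: Two-sided exact p-value = sum of Bin(6,0.5) probabilities at or below the observed probability = 0.687500.
Step 5: alpha = 0.1. fail to reject H0.

n_eff = 6, pos = 2, neg = 4, p = 0.687500, fail to reject H0.


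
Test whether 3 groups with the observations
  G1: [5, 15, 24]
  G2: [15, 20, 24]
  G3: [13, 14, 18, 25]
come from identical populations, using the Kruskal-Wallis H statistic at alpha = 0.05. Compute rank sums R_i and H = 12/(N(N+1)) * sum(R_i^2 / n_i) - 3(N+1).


Step 1: Combine all N = 10 observations and assign midranks.
sorted (value, group, rank): (5,G1,1), (13,G3,2), (14,G3,3), (15,G1,4.5), (15,G2,4.5), (18,G3,6), (20,G2,7), (24,G1,8.5), (24,G2,8.5), (25,G3,10)
Step 2: Sum ranks within each group.
R_1 = 14 (n_1 = 3)
R_2 = 20 (n_2 = 3)
R_3 = 21 (n_3 = 4)
Step 3: H = 12/(N(N+1)) * sum(R_i^2/n_i) - 3(N+1)
     = 12/(10*11) * (14^2/3 + 20^2/3 + 21^2/4) - 3*11
     = 0.109091 * 308.917 - 33
     = 0.700000.
Step 4: Ties present; correction factor C = 1 - 12/(10^3 - 10) = 0.987879. Corrected H = 0.700000 / 0.987879 = 0.708589.
Step 5: Under H0, H ~ chi^2(2); p-value = 0.701668.
Step 6: alpha = 0.05. fail to reject H0.

H = 0.7086, df = 2, p = 0.701668, fail to reject H0.


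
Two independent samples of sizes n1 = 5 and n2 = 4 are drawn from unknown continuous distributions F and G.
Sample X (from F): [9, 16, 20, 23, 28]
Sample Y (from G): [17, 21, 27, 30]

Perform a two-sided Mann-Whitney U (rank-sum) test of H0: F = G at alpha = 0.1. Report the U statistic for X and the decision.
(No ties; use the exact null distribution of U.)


Step 1: Combine and sort all 9 observations; assign midranks.
sorted (value, group): (9,X), (16,X), (17,Y), (20,X), (21,Y), (23,X), (27,Y), (28,X), (30,Y)
ranks: 9->1, 16->2, 17->3, 20->4, 21->5, 23->6, 27->7, 28->8, 30->9
Step 2: Rank sum for X: R1 = 1 + 2 + 4 + 6 + 8 = 21.
Step 3: U_X = R1 - n1(n1+1)/2 = 21 - 5*6/2 = 21 - 15 = 6.
       U_Y = n1*n2 - U_X = 20 - 6 = 14.
Step 4: No ties, so the exact null distribution of U (based on enumerating the C(9,5) = 126 equally likely rank assignments) gives the two-sided p-value.
Step 5: p-value = 0.412698; compare to alpha = 0.1. fail to reject H0.

U_X = 6, p = 0.412698, fail to reject H0 at alpha = 0.1.
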